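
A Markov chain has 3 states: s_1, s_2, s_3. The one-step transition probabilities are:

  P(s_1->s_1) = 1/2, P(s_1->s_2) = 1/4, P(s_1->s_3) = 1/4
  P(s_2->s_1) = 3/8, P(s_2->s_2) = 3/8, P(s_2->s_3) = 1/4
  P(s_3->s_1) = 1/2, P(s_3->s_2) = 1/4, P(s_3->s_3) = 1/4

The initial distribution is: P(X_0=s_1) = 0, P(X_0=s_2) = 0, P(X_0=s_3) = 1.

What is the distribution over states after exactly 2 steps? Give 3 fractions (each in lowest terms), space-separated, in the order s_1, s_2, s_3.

Propagating the distribution step by step (d_{t+1} = d_t * P):
d_0 = (s_1=0, s_2=0, s_3=1)
  d_1[s_1] = 0*1/2 + 0*3/8 + 1*1/2 = 1/2
  d_1[s_2] = 0*1/4 + 0*3/8 + 1*1/4 = 1/4
  d_1[s_3] = 0*1/4 + 0*1/4 + 1*1/4 = 1/4
d_1 = (s_1=1/2, s_2=1/4, s_3=1/4)
  d_2[s_1] = 1/2*1/2 + 1/4*3/8 + 1/4*1/2 = 15/32
  d_2[s_2] = 1/2*1/4 + 1/4*3/8 + 1/4*1/4 = 9/32
  d_2[s_3] = 1/2*1/4 + 1/4*1/4 + 1/4*1/4 = 1/4
d_2 = (s_1=15/32, s_2=9/32, s_3=1/4)

Answer: 15/32 9/32 1/4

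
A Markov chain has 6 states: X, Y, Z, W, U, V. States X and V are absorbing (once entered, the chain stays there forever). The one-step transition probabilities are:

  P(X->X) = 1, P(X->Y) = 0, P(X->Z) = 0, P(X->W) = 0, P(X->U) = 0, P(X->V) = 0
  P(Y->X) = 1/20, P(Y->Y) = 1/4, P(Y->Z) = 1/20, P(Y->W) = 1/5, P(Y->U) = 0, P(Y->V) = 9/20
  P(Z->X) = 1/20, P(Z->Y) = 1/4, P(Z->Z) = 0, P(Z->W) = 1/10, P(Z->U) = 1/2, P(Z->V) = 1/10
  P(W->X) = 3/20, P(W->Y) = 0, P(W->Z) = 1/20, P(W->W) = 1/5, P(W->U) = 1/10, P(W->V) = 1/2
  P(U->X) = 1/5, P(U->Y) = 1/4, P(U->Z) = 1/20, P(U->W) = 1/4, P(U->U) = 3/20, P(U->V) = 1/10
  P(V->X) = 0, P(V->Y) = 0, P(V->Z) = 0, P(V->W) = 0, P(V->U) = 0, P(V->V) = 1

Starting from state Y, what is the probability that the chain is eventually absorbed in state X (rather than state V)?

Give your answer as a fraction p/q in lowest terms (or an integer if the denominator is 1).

Answer: 47/305

Derivation:
Let a_i = P(absorbed in X | start in state i).
Boundary conditions: a_X = 1, a_V = 0.
For each transient state i, a_i = sum_j P(i->j) * a_j:
  a_Y = 1/20*a_X + 1/4*a_Y + 1/20*a_Z + 1/5*a_W + 0*a_U + 9/20*a_V
  a_Z = 1/20*a_X + 1/4*a_Y + 0*a_Z + 1/10*a_W + 1/2*a_U + 1/10*a_V
  a_W = 3/20*a_X + 0*a_Y + 1/20*a_Z + 1/5*a_W + 1/10*a_U + 1/2*a_V
  a_U = 1/5*a_X + 1/4*a_Y + 1/20*a_Z + 1/4*a_W + 3/20*a_U + 1/10*a_V

Substituting a_X = 1 and a_V = 0, rearrange to (I - Q) a = r where r[i] = P(i -> X):
  [3/4, -1/20, -1/5, 0] . (a_Y, a_Z, a_W, a_U) = 1/20
  [-1/4, 1, -1/10, -1/2] . (a_Y, a_Z, a_W, a_U) = 1/20
  [0, -1/20, 4/5, -1/10] . (a_Y, a_Z, a_W, a_U) = 3/20
  [-1/4, -1/20, -1/4, 17/20] . (a_Y, a_Z, a_W, a_U) = 1/5

Solving yields:
  a_Y = 47/305
  a_Z = 238/793
  a_W = 401/1586
  a_U = 591/1586

Starting state is Y, so the absorption probability is a_Y = 47/305.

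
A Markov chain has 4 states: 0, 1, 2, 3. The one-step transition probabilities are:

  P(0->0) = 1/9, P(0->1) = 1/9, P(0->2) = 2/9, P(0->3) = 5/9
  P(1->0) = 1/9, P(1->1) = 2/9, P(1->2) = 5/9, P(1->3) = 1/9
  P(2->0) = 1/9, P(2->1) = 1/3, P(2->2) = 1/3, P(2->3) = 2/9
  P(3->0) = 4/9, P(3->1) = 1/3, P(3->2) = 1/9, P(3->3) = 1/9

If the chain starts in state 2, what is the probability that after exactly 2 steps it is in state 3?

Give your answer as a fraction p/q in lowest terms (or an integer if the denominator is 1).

Computing P^2 by repeated multiplication:
P^1 =
  0: [1/9, 1/9, 2/9, 5/9]
  1: [1/9, 2/9, 5/9, 1/9]
  2: [1/9, 1/3, 1/3, 2/9]
  3: [4/9, 1/3, 1/9, 1/9]
P^2 =
  0: [8/27, 8/27, 2/9, 5/27]
  1: [4/27, 23/81, 28/81, 2/9]
  2: [5/27, 22/81, 28/81, 16/81]
  3: [4/27, 16/81, 1/3, 26/81]

(P^2)[2 -> 3] = 16/81

Answer: 16/81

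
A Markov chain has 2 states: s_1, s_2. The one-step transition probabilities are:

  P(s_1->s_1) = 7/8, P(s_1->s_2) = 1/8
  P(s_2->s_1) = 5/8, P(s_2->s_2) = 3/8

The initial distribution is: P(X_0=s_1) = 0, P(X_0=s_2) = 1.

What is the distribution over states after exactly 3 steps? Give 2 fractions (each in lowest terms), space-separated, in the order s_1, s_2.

Answer: 105/128 23/128

Derivation:
Propagating the distribution step by step (d_{t+1} = d_t * P):
d_0 = (s_1=0, s_2=1)
  d_1[s_1] = 0*7/8 + 1*5/8 = 5/8
  d_1[s_2] = 0*1/8 + 1*3/8 = 3/8
d_1 = (s_1=5/8, s_2=3/8)
  d_2[s_1] = 5/8*7/8 + 3/8*5/8 = 25/32
  d_2[s_2] = 5/8*1/8 + 3/8*3/8 = 7/32
d_2 = (s_1=25/32, s_2=7/32)
  d_3[s_1] = 25/32*7/8 + 7/32*5/8 = 105/128
  d_3[s_2] = 25/32*1/8 + 7/32*3/8 = 23/128
d_3 = (s_1=105/128, s_2=23/128)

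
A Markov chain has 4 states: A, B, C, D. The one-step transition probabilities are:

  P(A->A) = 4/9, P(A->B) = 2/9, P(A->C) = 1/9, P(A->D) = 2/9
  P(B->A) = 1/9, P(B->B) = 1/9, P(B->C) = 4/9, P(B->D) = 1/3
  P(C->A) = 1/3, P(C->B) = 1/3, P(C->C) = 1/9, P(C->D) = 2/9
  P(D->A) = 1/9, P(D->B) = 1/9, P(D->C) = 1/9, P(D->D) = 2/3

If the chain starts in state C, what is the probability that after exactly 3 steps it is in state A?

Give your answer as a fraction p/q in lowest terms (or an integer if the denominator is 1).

Computing P^3 by repeated multiplication:
P^1 =
  A: [4/9, 2/9, 1/9, 2/9]
  B: [1/9, 1/9, 4/9, 1/3]
  C: [1/3, 1/3, 1/9, 2/9]
  D: [1/9, 1/9, 1/9, 2/3]
P^2 =
  A: [23/81, 5/27, 5/27, 28/81]
  B: [20/81, 2/9, 4/27, 31/81]
  C: [20/81, 14/81, 2/9, 29/81]
  D: [14/81, 4/27, 4/27, 43/81]
P^3 =
  A: [20/81, 134/729, 14/81, 289/729]
  B: [55/243, 125/729, 5/27, 304/729]
  C: [59/243, 137/729, 41/243, 292/729]
  D: [49/243, 119/729, 13/81, 346/729]

(P^3)[C -> A] = 59/243

Answer: 59/243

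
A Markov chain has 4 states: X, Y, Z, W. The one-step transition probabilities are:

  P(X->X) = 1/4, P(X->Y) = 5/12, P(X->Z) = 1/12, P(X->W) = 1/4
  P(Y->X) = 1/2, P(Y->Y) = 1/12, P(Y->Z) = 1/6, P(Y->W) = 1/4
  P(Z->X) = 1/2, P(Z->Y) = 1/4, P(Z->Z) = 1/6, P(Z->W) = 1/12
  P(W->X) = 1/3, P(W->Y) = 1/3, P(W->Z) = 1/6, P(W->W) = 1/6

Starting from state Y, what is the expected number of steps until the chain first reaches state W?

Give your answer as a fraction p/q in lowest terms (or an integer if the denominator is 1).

Let h_i = expected steps to first reach W from state i.
Boundary: h_W = 0.
First-step equations for the other states:
  h_X = 1 + 1/4*h_X + 5/12*h_Y + 1/12*h_Z + 1/4*h_W
  h_Y = 1 + 1/2*h_X + 1/12*h_Y + 1/6*h_Z + 1/4*h_W
  h_Z = 1 + 1/2*h_X + 1/4*h_Y + 1/6*h_Z + 1/12*h_W

Substituting h_W = 0 and rearranging gives the linear system (I - Q) h = 1:
  [3/4, -5/12, -1/12] . (h_X, h_Y, h_Z) = 1
  [-1/2, 11/12, -1/6] . (h_X, h_Y, h_Z) = 1
  [-1/2, -1/4, 5/6] . (h_X, h_Y, h_Z) = 1

Solving yields:
  h_X = 178/41
  h_Y = 180/41
  h_Z = 210/41

Starting state is Y, so the expected hitting time is h_Y = 180/41.

Answer: 180/41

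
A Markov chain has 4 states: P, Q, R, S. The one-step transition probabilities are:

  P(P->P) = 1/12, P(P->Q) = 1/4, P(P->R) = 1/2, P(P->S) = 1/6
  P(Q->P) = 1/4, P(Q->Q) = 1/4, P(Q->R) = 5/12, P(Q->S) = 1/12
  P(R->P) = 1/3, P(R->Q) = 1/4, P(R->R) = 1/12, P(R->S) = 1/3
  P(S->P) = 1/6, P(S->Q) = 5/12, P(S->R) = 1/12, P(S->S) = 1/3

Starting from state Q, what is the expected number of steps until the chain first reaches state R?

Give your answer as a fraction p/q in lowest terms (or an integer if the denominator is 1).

Answer: 1524/593

Derivation:
Let h_i = expected steps to first reach R from state i.
Boundary: h_R = 0.
First-step equations for the other states:
  h_P = 1 + 1/12*h_P + 1/4*h_Q + 1/2*h_R + 1/6*h_S
  h_Q = 1 + 1/4*h_P + 1/4*h_Q + 5/12*h_R + 1/12*h_S
  h_S = 1 + 1/6*h_P + 5/12*h_Q + 1/12*h_R + 1/3*h_S

Substituting h_R = 0 and rearranging gives the linear system (I - Q) h = 1:
  [11/12, -1/4, -1/6] . (h_P, h_Q, h_S) = 1
  [-1/4, 3/4, -1/12] . (h_P, h_Q, h_S) = 1
  [-1/6, -5/12, 2/3] . (h_P, h_Q, h_S) = 1

Solving yields:
  h_P = 1464/593
  h_Q = 1524/593
  h_S = 2208/593

Starting state is Q, so the expected hitting time is h_Q = 1524/593.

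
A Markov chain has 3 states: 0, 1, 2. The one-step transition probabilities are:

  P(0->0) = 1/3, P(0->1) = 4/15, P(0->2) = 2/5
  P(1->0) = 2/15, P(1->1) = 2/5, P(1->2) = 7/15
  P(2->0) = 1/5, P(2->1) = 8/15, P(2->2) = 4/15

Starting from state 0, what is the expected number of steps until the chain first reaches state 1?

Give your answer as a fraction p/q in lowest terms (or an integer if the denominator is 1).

Let h_i = expected steps to first reach 1 from state i.
Boundary: h_1 = 0.
First-step equations for the other states:
  h_0 = 1 + 1/3*h_0 + 4/15*h_1 + 2/5*h_2
  h_2 = 1 + 1/5*h_0 + 8/15*h_1 + 4/15*h_2

Substituting h_1 = 0 and rearranging gives the linear system (I - Q) h = 1:
  [2/3, -2/5] . (h_0, h_2) = 1
  [-1/5, 11/15] . (h_0, h_2) = 1

Solving yields:
  h_0 = 255/92
  h_2 = 195/92

Starting state is 0, so the expected hitting time is h_0 = 255/92.

Answer: 255/92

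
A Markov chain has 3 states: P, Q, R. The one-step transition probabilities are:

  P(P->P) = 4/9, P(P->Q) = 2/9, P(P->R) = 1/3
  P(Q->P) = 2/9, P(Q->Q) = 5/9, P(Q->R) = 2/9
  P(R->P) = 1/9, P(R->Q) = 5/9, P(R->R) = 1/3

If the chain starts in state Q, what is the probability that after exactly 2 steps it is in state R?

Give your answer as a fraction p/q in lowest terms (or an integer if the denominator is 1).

Answer: 22/81

Derivation:
Computing P^2 by repeated multiplication:
P^1 =
  P: [4/9, 2/9, 1/3]
  Q: [2/9, 5/9, 2/9]
  R: [1/9, 5/9, 1/3]
P^2 =
  P: [23/81, 11/27, 25/81]
  Q: [20/81, 13/27, 22/81]
  R: [17/81, 14/27, 22/81]

(P^2)[Q -> R] = 22/81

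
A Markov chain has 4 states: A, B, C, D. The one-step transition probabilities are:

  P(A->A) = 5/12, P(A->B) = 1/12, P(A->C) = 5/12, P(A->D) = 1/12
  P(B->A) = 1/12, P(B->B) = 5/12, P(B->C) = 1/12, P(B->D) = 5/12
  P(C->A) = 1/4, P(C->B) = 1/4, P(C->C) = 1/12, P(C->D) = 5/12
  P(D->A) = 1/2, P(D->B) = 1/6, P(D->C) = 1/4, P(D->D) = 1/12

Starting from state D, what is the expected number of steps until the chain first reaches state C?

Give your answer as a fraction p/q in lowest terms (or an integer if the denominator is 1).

Let h_i = expected steps to first reach C from state i.
Boundary: h_C = 0.
First-step equations for the other states:
  h_A = 1 + 5/12*h_A + 1/12*h_B + 5/12*h_C + 1/12*h_D
  h_B = 1 + 1/12*h_A + 5/12*h_B + 1/12*h_C + 5/12*h_D
  h_D = 1 + 1/2*h_A + 1/6*h_B + 1/4*h_C + 1/12*h_D

Substituting h_C = 0 and rearranging gives the linear system (I - Q) h = 1:
  [7/12, -1/12, -1/12] . (h_A, h_B, h_D) = 1
  [-1/12, 7/12, -5/12] . (h_A, h_B, h_D) = 1
  [-1/2, -1/6, 11/12] . (h_A, h_B, h_D) = 1

Solving yields:
  h_A = 23/8
  h_B = 37/8
  h_D = 7/2

Starting state is D, so the expected hitting time is h_D = 7/2.

Answer: 7/2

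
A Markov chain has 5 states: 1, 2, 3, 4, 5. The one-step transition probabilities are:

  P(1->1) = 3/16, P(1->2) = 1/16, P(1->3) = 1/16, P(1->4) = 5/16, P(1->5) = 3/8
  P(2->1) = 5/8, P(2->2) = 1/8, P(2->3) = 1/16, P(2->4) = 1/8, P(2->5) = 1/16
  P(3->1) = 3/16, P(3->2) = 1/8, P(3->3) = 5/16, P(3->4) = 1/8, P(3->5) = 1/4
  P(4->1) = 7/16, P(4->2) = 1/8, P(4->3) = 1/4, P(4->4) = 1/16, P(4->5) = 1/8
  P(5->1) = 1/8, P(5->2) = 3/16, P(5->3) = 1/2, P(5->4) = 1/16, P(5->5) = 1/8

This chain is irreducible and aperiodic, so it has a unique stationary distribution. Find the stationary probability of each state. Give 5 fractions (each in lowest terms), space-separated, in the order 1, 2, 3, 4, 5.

The stationary distribution satisfies pi = pi * P, i.e.:
  pi_1 = 3/16*pi_1 + 5/8*pi_2 + 3/16*pi_3 + 7/16*pi_4 + 1/8*pi_5
  pi_2 = 1/16*pi_1 + 1/8*pi_2 + 1/8*pi_3 + 1/8*pi_4 + 3/16*pi_5
  pi_3 = 1/16*pi_1 + 1/16*pi_2 + 5/16*pi_3 + 1/4*pi_4 + 1/2*pi_5
  pi_4 = 5/16*pi_1 + 1/8*pi_2 + 1/8*pi_3 + 1/16*pi_4 + 1/16*pi_5
  pi_5 = 3/8*pi_1 + 1/16*pi_2 + 1/4*pi_3 + 1/8*pi_4 + 1/8*pi_5
with normalization: pi_1 + pi_2 + pi_3 + pi_4 + pi_5 = 1.

Using the first 4 balance equations plus normalization, the linear system A*pi = b is:
  [-13/16, 5/8, 3/16, 7/16, 1/8] . pi = 0
  [1/16, -7/8, 1/8, 1/8, 3/16] . pi = 0
  [1/16, 1/16, -11/16, 1/4, 1/2] . pi = 0
  [5/16, 1/8, 1/8, -15/16, 1/16] . pi = 0
  [1, 1, 1, 1, 1] . pi = 1

Solving yields:
  pi_1 = 20623/77719
  pi_2 = 9468/77719
  pi_3 = 19153/77719
  pi_4 = 11802/77719
  pi_5 = 16673/77719

Verification (pi * P):
  20623/77719*3/16 + 9468/77719*5/8 + 19153/77719*3/16 + 11802/77719*7/16 + 16673/77719*1/8 = 20623/77719 = pi_1  (ok)
  20623/77719*1/16 + 9468/77719*1/8 + 19153/77719*1/8 + 11802/77719*1/8 + 16673/77719*3/16 = 9468/77719 = pi_2  (ok)
  20623/77719*1/16 + 9468/77719*1/16 + 19153/77719*5/16 + 11802/77719*1/4 + 16673/77719*1/2 = 19153/77719 = pi_3  (ok)
  20623/77719*5/16 + 9468/77719*1/8 + 19153/77719*1/8 + 11802/77719*1/16 + 16673/77719*1/16 = 11802/77719 = pi_4  (ok)
  20623/77719*3/8 + 9468/77719*1/16 + 19153/77719*1/4 + 11802/77719*1/8 + 16673/77719*1/8 = 16673/77719 = pi_5  (ok)

Answer: 20623/77719 9468/77719 19153/77719 11802/77719 16673/77719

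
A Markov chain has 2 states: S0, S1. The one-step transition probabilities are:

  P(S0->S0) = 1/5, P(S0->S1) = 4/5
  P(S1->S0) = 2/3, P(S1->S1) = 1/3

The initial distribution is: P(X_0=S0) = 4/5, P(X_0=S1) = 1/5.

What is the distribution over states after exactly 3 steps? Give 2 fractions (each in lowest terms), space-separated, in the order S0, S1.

Propagating the distribution step by step (d_{t+1} = d_t * P):
d_0 = (S0=4/5, S1=1/5)
  d_1[S0] = 4/5*1/5 + 1/5*2/3 = 22/75
  d_1[S1] = 4/5*4/5 + 1/5*1/3 = 53/75
d_1 = (S0=22/75, S1=53/75)
  d_2[S0] = 22/75*1/5 + 53/75*2/3 = 596/1125
  d_2[S1] = 22/75*4/5 + 53/75*1/3 = 529/1125
d_2 = (S0=596/1125, S1=529/1125)
  d_3[S0] = 596/1125*1/5 + 529/1125*2/3 = 7078/16875
  d_3[S1] = 596/1125*4/5 + 529/1125*1/3 = 9797/16875
d_3 = (S0=7078/16875, S1=9797/16875)

Answer: 7078/16875 9797/16875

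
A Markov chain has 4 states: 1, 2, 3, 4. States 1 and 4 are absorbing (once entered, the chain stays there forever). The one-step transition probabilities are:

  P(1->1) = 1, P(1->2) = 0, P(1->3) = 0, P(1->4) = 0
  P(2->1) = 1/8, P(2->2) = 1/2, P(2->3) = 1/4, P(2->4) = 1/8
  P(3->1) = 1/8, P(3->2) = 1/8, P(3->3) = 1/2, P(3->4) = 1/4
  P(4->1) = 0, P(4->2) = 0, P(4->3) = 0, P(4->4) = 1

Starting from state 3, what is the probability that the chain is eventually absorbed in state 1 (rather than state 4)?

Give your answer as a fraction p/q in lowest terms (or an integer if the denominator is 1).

Let a_i = P(absorbed in 1 | start in state i).
Boundary conditions: a_1 = 1, a_4 = 0.
For each transient state i, a_i = sum_j P(i->j) * a_j:
  a_2 = 1/8*a_1 + 1/2*a_2 + 1/4*a_3 + 1/8*a_4
  a_3 = 1/8*a_1 + 1/8*a_2 + 1/2*a_3 + 1/4*a_4

Substituting a_1 = 1 and a_4 = 0, rearrange to (I - Q) a = r where r[i] = P(i -> 1):
  [1/2, -1/4] . (a_2, a_3) = 1/8
  [-1/8, 1/2] . (a_2, a_3) = 1/8

Solving yields:
  a_2 = 3/7
  a_3 = 5/14

Starting state is 3, so the absorption probability is a_3 = 5/14.

Answer: 5/14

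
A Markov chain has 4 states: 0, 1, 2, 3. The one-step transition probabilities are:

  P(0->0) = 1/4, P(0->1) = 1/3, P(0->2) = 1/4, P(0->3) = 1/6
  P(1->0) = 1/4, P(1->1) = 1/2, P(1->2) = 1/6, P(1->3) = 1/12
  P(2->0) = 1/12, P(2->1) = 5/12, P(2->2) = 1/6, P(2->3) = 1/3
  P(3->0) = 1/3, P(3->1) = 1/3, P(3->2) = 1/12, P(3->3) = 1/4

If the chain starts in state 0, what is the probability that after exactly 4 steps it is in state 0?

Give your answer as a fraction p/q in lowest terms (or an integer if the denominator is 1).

Computing P^4 by repeated multiplication:
P^1 =
  0: [1/4, 1/3, 1/4, 1/6]
  1: [1/4, 1/2, 1/6, 1/12]
  2: [1/12, 5/12, 1/6, 1/3]
  3: [1/3, 1/3, 1/12, 1/4]
P^2 =
  0: [2/9, 59/144, 25/144, 7/36]
  1: [11/48, 31/72, 13/72, 23/144]
  2: [1/4, 5/12, 7/48, 3/16]
  3: [37/144, 19/48, 25/144, 25/144]
P^3 =
  0: [205/864, 719/1728, 73/432, 307/1728]
  1: [403/1728, 121/288, 149/864, 301/1728]
  2: [139/576, 239/576, 11/64, 11/64]
  3: [407/1728, 715/1728, 25/144, 17/96]
P^4 =
  0: [4907/20736, 4321/10368, 3559/20736, 907/5184]
  1: [4889/20736, 4331/10368, 593/3456, 403/2304]
  2: [181/768, 2881/6912, 149/864, 605/3456]
  3: [815/3456, 4321/10368, 3557/20736, 3647/20736]

(P^4)[0 -> 0] = 4907/20736

Answer: 4907/20736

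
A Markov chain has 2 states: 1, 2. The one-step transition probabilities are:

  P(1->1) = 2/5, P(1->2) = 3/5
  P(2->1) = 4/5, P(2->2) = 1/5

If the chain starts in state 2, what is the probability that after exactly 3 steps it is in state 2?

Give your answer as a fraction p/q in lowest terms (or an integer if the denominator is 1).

Answer: 49/125

Derivation:
Computing P^3 by repeated multiplication:
P^1 =
  1: [2/5, 3/5]
  2: [4/5, 1/5]
P^2 =
  1: [16/25, 9/25]
  2: [12/25, 13/25]
P^3 =
  1: [68/125, 57/125]
  2: [76/125, 49/125]

(P^3)[2 -> 2] = 49/125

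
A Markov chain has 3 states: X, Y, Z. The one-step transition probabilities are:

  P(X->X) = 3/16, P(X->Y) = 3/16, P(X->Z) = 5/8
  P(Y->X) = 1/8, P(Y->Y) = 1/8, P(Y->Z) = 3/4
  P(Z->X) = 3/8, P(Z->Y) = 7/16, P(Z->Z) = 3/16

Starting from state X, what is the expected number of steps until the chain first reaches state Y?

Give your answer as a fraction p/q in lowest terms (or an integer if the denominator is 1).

Answer: 368/109

Derivation:
Let h_i = expected steps to first reach Y from state i.
Boundary: h_Y = 0.
First-step equations for the other states:
  h_X = 1 + 3/16*h_X + 3/16*h_Y + 5/8*h_Z
  h_Z = 1 + 3/8*h_X + 7/16*h_Y + 3/16*h_Z

Substituting h_Y = 0 and rearranging gives the linear system (I - Q) h = 1:
  [13/16, -5/8] . (h_X, h_Z) = 1
  [-3/8, 13/16] . (h_X, h_Z) = 1

Solving yields:
  h_X = 368/109
  h_Z = 304/109

Starting state is X, so the expected hitting time is h_X = 368/109.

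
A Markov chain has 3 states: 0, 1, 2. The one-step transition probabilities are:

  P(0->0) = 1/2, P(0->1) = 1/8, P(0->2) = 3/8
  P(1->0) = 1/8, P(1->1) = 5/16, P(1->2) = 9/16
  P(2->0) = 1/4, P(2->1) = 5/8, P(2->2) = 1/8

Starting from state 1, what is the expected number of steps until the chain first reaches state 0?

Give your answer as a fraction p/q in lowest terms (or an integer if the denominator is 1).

Answer: 23/4

Derivation:
Let h_i = expected steps to first reach 0 from state i.
Boundary: h_0 = 0.
First-step equations for the other states:
  h_1 = 1 + 1/8*h_0 + 5/16*h_1 + 9/16*h_2
  h_2 = 1 + 1/4*h_0 + 5/8*h_1 + 1/8*h_2

Substituting h_0 = 0 and rearranging gives the linear system (I - Q) h = 1:
  [11/16, -9/16] . (h_1, h_2) = 1
  [-5/8, 7/8] . (h_1, h_2) = 1

Solving yields:
  h_1 = 23/4
  h_2 = 21/4

Starting state is 1, so the expected hitting time is h_1 = 23/4.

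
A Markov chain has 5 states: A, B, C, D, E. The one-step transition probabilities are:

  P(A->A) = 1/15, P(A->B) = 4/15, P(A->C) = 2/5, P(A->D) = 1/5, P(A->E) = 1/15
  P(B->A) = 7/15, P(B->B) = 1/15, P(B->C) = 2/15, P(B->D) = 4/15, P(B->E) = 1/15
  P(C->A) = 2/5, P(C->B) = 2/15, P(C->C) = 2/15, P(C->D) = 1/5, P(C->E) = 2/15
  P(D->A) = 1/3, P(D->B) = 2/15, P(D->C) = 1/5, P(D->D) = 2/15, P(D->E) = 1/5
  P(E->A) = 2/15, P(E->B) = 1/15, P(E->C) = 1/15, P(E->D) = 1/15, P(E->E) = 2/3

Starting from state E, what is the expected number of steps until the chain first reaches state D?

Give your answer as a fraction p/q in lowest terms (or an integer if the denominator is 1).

Answer: 13985/1911

Derivation:
Let h_i = expected steps to first reach D from state i.
Boundary: h_D = 0.
First-step equations for the other states:
  h_A = 1 + 1/15*h_A + 4/15*h_B + 2/5*h_C + 1/5*h_D + 1/15*h_E
  h_B = 1 + 7/15*h_A + 1/15*h_B + 2/15*h_C + 4/15*h_D + 1/15*h_E
  h_C = 1 + 2/5*h_A + 2/15*h_B + 2/15*h_C + 1/5*h_D + 2/15*h_E
  h_E = 1 + 2/15*h_A + 1/15*h_B + 1/15*h_C + 1/15*h_D + 2/3*h_E

Substituting h_D = 0 and rearranging gives the linear system (I - Q) h = 1:
  [14/15, -4/15, -2/5, -1/15] . (h_A, h_B, h_C, h_E) = 1
  [-7/15, 14/15, -2/15, -1/15] . (h_A, h_B, h_C, h_E) = 1
  [-2/5, -2/15, 13/15, -2/15] . (h_A, h_B, h_C, h_E) = 1
  [-2/15, -1/15, -1/15, 1/3] . (h_A, h_B, h_C, h_E) = 1

Solving yields:
  h_A = 3470/637
  h_B = 9775/1911
  h_C = 3555/637
  h_E = 13985/1911

Starting state is E, so the expected hitting time is h_E = 13985/1911.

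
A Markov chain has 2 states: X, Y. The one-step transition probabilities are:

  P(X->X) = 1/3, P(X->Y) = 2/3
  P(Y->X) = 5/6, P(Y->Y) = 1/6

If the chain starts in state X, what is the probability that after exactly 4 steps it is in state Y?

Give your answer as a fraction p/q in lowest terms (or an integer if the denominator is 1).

Computing P^4 by repeated multiplication:
P^1 =
  X: [1/3, 2/3]
  Y: [5/6, 1/6]
P^2 =
  X: [2/3, 1/3]
  Y: [5/12, 7/12]
P^3 =
  X: [1/2, 1/2]
  Y: [5/8, 3/8]
P^4 =
  X: [7/12, 5/12]
  Y: [25/48, 23/48]

(P^4)[X -> Y] = 5/12

Answer: 5/12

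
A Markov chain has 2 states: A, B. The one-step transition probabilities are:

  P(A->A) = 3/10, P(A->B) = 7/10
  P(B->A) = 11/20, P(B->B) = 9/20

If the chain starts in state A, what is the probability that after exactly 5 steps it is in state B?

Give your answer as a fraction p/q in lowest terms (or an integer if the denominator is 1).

Computing P^5 by repeated multiplication:
P^1 =
  A: [3/10, 7/10]
  B: [11/20, 9/20]
P^2 =
  A: [19/40, 21/40]
  B: [33/80, 47/80]
P^3 =
  A: [69/160, 91/160]
  B: [143/320, 177/320]
P^4 =
  A: [283/640, 357/640]
  B: [561/1280, 719/1280]
P^5 =
  A: [225/512, 287/512]
  B: [451/1024, 573/1024]

(P^5)[A -> B] = 287/512

Answer: 287/512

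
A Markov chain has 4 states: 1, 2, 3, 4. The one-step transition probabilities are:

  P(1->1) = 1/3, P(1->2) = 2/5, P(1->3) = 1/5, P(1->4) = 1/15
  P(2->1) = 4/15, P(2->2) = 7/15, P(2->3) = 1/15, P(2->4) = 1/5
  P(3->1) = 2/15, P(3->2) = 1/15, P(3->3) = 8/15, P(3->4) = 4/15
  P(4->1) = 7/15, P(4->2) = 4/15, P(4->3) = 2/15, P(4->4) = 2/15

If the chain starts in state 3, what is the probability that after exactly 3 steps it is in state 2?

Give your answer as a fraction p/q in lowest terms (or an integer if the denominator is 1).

Computing P^3 by repeated multiplication:
P^1 =
  1: [1/3, 2/5, 1/5, 1/15]
  2: [4/15, 7/15, 1/15, 1/5]
  3: [2/15, 1/15, 8/15, 4/15]
  4: [7/15, 4/15, 2/15, 2/15]
P^2 =
  1: [62/225, 79/225, 47/225, 37/225]
  2: [71/225, 86/225, 11/75, 7/45]
  3: [58/225, 43/225, 79/225, 1/5]
  4: [23/75, 16/45, 1/5, 31/225]
P^3 =
  1: [979/3375, 224/675, 143/675, 187/1125]
  2: [202/675, 1201/3375, 211/1125, 59/375]
  3: [187/675, 908/3375, 313/1125, 593/3375]
  4: [36/125, 127/375, 709/3375, 551/3375]

(P^3)[3 -> 2] = 908/3375

Answer: 908/3375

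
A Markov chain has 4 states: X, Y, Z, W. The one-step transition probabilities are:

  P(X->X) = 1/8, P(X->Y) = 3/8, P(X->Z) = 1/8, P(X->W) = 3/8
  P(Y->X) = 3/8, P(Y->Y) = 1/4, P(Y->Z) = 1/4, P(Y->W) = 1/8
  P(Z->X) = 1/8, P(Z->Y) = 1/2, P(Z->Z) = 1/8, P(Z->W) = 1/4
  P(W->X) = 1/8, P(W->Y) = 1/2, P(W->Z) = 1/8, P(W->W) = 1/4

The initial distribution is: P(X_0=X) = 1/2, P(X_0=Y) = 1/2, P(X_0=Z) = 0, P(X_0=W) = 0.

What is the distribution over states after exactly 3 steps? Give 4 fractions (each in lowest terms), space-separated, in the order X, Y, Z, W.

Answer: 57/256 193/512 89/512 29/128

Derivation:
Propagating the distribution step by step (d_{t+1} = d_t * P):
d_0 = (X=1/2, Y=1/2, Z=0, W=0)
  d_1[X] = 1/2*1/8 + 1/2*3/8 + 0*1/8 + 0*1/8 = 1/4
  d_1[Y] = 1/2*3/8 + 1/2*1/4 + 0*1/2 + 0*1/2 = 5/16
  d_1[Z] = 1/2*1/8 + 1/2*1/4 + 0*1/8 + 0*1/8 = 3/16
  d_1[W] = 1/2*3/8 + 1/2*1/8 + 0*1/4 + 0*1/4 = 1/4
d_1 = (X=1/4, Y=5/16, Z=3/16, W=1/4)
  d_2[X] = 1/4*1/8 + 5/16*3/8 + 3/16*1/8 + 1/4*1/8 = 13/64
  d_2[Y] = 1/4*3/8 + 5/16*1/4 + 3/16*1/2 + 1/4*1/2 = 25/64
  d_2[Z] = 1/4*1/8 + 5/16*1/4 + 3/16*1/8 + 1/4*1/8 = 21/128
  d_2[W] = 1/4*3/8 + 5/16*1/8 + 3/16*1/4 + 1/4*1/4 = 31/128
d_2 = (X=13/64, Y=25/64, Z=21/128, W=31/128)
  d_3[X] = 13/64*1/8 + 25/64*3/8 + 21/128*1/8 + 31/128*1/8 = 57/256
  d_3[Y] = 13/64*3/8 + 25/64*1/4 + 21/128*1/2 + 31/128*1/2 = 193/512
  d_3[Z] = 13/64*1/8 + 25/64*1/4 + 21/128*1/8 + 31/128*1/8 = 89/512
  d_3[W] = 13/64*3/8 + 25/64*1/8 + 21/128*1/4 + 31/128*1/4 = 29/128
d_3 = (X=57/256, Y=193/512, Z=89/512, W=29/128)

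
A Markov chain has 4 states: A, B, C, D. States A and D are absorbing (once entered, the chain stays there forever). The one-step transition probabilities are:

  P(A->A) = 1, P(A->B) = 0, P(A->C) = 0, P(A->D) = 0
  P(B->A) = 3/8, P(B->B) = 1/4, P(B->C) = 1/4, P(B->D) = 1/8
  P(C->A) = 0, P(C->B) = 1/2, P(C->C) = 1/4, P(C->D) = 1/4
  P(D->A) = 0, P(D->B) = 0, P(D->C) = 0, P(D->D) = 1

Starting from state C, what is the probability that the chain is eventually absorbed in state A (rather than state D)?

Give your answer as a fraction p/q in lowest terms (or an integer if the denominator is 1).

Let a_i = P(absorbed in A | start in state i).
Boundary conditions: a_A = 1, a_D = 0.
For each transient state i, a_i = sum_j P(i->j) * a_j:
  a_B = 3/8*a_A + 1/4*a_B + 1/4*a_C + 1/8*a_D
  a_C = 0*a_A + 1/2*a_B + 1/4*a_C + 1/4*a_D

Substituting a_A = 1 and a_D = 0, rearrange to (I - Q) a = r where r[i] = P(i -> A):
  [3/4, -1/4] . (a_B, a_C) = 3/8
  [-1/2, 3/4] . (a_B, a_C) = 0

Solving yields:
  a_B = 9/14
  a_C = 3/7

Starting state is C, so the absorption probability is a_C = 3/7.

Answer: 3/7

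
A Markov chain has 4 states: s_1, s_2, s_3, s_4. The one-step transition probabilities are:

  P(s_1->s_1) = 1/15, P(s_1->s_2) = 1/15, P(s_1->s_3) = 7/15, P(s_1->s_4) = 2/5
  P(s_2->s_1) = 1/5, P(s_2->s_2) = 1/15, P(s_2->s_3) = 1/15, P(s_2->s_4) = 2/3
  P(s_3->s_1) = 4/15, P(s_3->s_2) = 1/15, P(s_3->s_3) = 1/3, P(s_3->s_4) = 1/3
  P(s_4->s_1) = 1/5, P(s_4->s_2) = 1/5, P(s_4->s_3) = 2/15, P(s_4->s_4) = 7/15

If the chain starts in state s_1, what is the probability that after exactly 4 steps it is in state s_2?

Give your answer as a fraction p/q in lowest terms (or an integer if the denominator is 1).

Answer: 6367/50625

Derivation:
Computing P^4 by repeated multiplication:
P^1 =
  s_1: [1/15, 1/15, 7/15, 2/5]
  s_2: [1/5, 1/15, 1/15, 2/3]
  s_3: [4/15, 1/15, 1/3, 1/3]
  s_4: [1/5, 1/5, 2/15, 7/15]
P^2 =
  s_1: [2/9, 3/25, 11/45, 31/75]
  s_2: [8/45, 7/45, 47/225, 103/225]
  s_3: [14/75, 1/9, 64/225, 94/225]
  s_4: [41/225, 29/225, 16/75, 107/225]
P^3 =
  s_1: [14/75, 137/1125, 838/3375, 1496/3375]
  s_2: [214/1125, 431/3375, 28/125, 1546/3375]
  s_3: [131/675, 413/3375, 827/3375, 296/675]
  s_4: [641/3375, 439/3375, 154/675, 61/135]
P^4 =
  s_1: [9703/50625, 6367/50625, 4001/16875, 22552/50625]
  s_2: [3199/16875, 6467/50625, 11797/50625, 7588/16875]
  s_3: [3214/16875, 1267/10125, 4031/16875, 4511/10125]
  s_4: [9613/50625, 257/2025, 146/625, 281/625]

(P^4)[s_1 -> s_2] = 6367/50625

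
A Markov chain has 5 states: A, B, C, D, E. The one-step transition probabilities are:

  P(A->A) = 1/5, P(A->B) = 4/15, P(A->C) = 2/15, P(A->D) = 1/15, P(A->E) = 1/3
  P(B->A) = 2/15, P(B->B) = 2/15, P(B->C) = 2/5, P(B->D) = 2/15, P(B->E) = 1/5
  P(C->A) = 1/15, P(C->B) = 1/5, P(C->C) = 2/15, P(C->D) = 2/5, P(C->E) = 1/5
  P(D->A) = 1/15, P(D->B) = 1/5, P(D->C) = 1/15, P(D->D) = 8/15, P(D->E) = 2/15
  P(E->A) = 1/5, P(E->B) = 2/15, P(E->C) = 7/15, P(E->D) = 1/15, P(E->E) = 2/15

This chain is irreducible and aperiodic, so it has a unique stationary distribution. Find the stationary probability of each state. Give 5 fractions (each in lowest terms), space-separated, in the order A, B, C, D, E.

The stationary distribution satisfies pi = pi * P, i.e.:
  pi_A = 1/5*pi_A + 2/15*pi_B + 1/15*pi_C + 1/15*pi_D + 1/5*pi_E
  pi_B = 4/15*pi_A + 2/15*pi_B + 1/5*pi_C + 1/5*pi_D + 2/15*pi_E
  pi_C = 2/15*pi_A + 2/5*pi_B + 2/15*pi_C + 1/15*pi_D + 7/15*pi_E
  pi_D = 1/15*pi_A + 2/15*pi_B + 2/5*pi_C + 8/15*pi_D + 1/15*pi_E
  pi_E = 1/3*pi_A + 1/5*pi_B + 1/5*pi_C + 2/15*pi_D + 2/15*pi_E
with normalization: pi_A + pi_B + pi_C + pi_D + pi_E = 1.

Using the first 4 balance equations plus normalization, the linear system A*pi = b is:
  [-4/5, 2/15, 1/15, 1/15, 1/5] . pi = 0
  [4/15, -13/15, 1/5, 1/5, 2/15] . pi = 0
  [2/15, 2/5, -13/15, 1/15, 7/15] . pi = 0
  [1/15, 2/15, 2/5, -7/15, 1/15] . pi = 0
  [1, 1, 1, 1, 1] . pi = 1

Solving yields:
  pi_A = 1227/10276
  pi_B = 1885/10276
  pi_C = 2307/10276
  pi_D = 1481/5138
  pi_E = 1895/10276

Verification (pi * P):
  1227/10276*1/5 + 1885/10276*2/15 + 2307/10276*1/15 + 1481/5138*1/15 + 1895/10276*1/5 = 1227/10276 = pi_A  (ok)
  1227/10276*4/15 + 1885/10276*2/15 + 2307/10276*1/5 + 1481/5138*1/5 + 1895/10276*2/15 = 1885/10276 = pi_B  (ok)
  1227/10276*2/15 + 1885/10276*2/5 + 2307/10276*2/15 + 1481/5138*1/15 + 1895/10276*7/15 = 2307/10276 = pi_C  (ok)
  1227/10276*1/15 + 1885/10276*2/15 + 2307/10276*2/5 + 1481/5138*8/15 + 1895/10276*1/15 = 1481/5138 = pi_D  (ok)
  1227/10276*1/3 + 1885/10276*1/5 + 2307/10276*1/5 + 1481/5138*2/15 + 1895/10276*2/15 = 1895/10276 = pi_E  (ok)

Answer: 1227/10276 1885/10276 2307/10276 1481/5138 1895/10276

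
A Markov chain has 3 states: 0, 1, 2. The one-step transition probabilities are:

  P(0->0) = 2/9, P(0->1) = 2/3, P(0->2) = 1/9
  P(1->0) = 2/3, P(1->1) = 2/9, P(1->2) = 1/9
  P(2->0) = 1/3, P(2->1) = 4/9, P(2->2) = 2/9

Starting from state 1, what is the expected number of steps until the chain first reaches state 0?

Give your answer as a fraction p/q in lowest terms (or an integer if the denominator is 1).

Answer: 8/5

Derivation:
Let h_i = expected steps to first reach 0 from state i.
Boundary: h_0 = 0.
First-step equations for the other states:
  h_1 = 1 + 2/3*h_0 + 2/9*h_1 + 1/9*h_2
  h_2 = 1 + 1/3*h_0 + 4/9*h_1 + 2/9*h_2

Substituting h_0 = 0 and rearranging gives the linear system (I - Q) h = 1:
  [7/9, -1/9] . (h_1, h_2) = 1
  [-4/9, 7/9] . (h_1, h_2) = 1

Solving yields:
  h_1 = 8/5
  h_2 = 11/5

Starting state is 1, so the expected hitting time is h_1 = 8/5.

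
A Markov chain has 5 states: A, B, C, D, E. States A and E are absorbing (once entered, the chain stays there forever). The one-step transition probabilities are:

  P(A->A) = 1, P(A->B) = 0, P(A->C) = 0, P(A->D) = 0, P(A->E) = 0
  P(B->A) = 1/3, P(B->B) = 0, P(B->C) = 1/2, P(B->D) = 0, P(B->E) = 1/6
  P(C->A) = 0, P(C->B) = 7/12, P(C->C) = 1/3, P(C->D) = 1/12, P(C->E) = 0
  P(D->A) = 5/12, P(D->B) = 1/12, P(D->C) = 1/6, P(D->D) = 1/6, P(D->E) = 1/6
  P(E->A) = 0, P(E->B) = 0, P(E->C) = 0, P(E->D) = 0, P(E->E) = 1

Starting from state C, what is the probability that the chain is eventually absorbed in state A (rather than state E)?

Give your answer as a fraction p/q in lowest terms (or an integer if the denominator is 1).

Answer: 172/255

Derivation:
Let a_i = P(absorbed in A | start in state i).
Boundary conditions: a_A = 1, a_E = 0.
For each transient state i, a_i = sum_j P(i->j) * a_j:
  a_B = 1/3*a_A + 0*a_B + 1/2*a_C + 0*a_D + 1/6*a_E
  a_C = 0*a_A + 7/12*a_B + 1/3*a_C + 1/12*a_D + 0*a_E
  a_D = 5/12*a_A + 1/12*a_B + 1/6*a_C + 1/6*a_D + 1/6*a_E

Substituting a_A = 1 and a_E = 0, rearrange to (I - Q) a = r where r[i] = P(i -> A):
  [1, -1/2, 0] . (a_B, a_C, a_D) = 1/3
  [-7/12, 2/3, -1/12] . (a_B, a_C, a_D) = 0
  [-1/12, -1/6, 5/6] . (a_B, a_C, a_D) = 5/12

Solving yields:
  a_B = 57/85
  a_C = 172/255
  a_D = 179/255

Starting state is C, so the absorption probability is a_C = 172/255.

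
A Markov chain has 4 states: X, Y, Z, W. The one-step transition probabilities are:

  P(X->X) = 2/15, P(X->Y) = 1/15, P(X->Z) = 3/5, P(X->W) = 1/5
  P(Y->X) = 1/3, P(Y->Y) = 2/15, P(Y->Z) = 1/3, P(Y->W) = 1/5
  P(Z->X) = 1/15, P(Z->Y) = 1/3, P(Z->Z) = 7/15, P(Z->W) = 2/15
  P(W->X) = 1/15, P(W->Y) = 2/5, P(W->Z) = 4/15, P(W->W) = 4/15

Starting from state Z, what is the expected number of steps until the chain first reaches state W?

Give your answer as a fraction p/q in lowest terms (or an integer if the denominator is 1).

Answer: 201/32

Derivation:
Let h_i = expected steps to first reach W from state i.
Boundary: h_W = 0.
First-step equations for the other states:
  h_X = 1 + 2/15*h_X + 1/15*h_Y + 3/5*h_Z + 1/5*h_W
  h_Y = 1 + 1/3*h_X + 2/15*h_Y + 1/3*h_Z + 1/5*h_W
  h_Z = 1 + 1/15*h_X + 1/3*h_Y + 7/15*h_Z + 2/15*h_W

Substituting h_W = 0 and rearranging gives the linear system (I - Q) h = 1:
  [13/15, -1/15, -3/5] . (h_X, h_Y, h_Z) = 1
  [-1/3, 13/15, -1/3] . (h_X, h_Y, h_Z) = 1
  [-1/15, -1/3, 8/15] . (h_X, h_Y, h_Z) = 1

Solving yields:
  h_X = 381/64
  h_Y = 375/64
  h_Z = 201/32

Starting state is Z, so the expected hitting time is h_Z = 201/32.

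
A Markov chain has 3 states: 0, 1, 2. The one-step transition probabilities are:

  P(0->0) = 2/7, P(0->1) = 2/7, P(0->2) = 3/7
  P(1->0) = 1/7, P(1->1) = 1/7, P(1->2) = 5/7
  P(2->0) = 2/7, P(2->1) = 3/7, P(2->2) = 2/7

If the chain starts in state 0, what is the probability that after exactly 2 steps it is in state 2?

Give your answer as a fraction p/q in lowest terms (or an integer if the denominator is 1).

Computing P^2 by repeated multiplication:
P^1 =
  0: [2/7, 2/7, 3/7]
  1: [1/7, 1/7, 5/7]
  2: [2/7, 3/7, 2/7]
P^2 =
  0: [12/49, 15/49, 22/49]
  1: [13/49, 18/49, 18/49]
  2: [11/49, 13/49, 25/49]

(P^2)[0 -> 2] = 22/49

Answer: 22/49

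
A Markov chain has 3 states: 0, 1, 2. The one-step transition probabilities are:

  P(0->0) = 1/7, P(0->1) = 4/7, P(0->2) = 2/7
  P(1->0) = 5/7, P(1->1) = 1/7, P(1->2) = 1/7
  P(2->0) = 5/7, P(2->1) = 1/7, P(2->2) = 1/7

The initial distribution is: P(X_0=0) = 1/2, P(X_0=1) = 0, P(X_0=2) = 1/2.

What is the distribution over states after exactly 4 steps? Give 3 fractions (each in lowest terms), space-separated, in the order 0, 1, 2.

Answer: 1103/2401 802/2401 496/2401

Derivation:
Propagating the distribution step by step (d_{t+1} = d_t * P):
d_0 = (0=1/2, 1=0, 2=1/2)
  d_1[0] = 1/2*1/7 + 0*5/7 + 1/2*5/7 = 3/7
  d_1[1] = 1/2*4/7 + 0*1/7 + 1/2*1/7 = 5/14
  d_1[2] = 1/2*2/7 + 0*1/7 + 1/2*1/7 = 3/14
d_1 = (0=3/7, 1=5/14, 2=3/14)
  d_2[0] = 3/7*1/7 + 5/14*5/7 + 3/14*5/7 = 23/49
  d_2[1] = 3/7*4/7 + 5/14*1/7 + 3/14*1/7 = 16/49
  d_2[2] = 3/7*2/7 + 5/14*1/7 + 3/14*1/7 = 10/49
d_2 = (0=23/49, 1=16/49, 2=10/49)
  d_3[0] = 23/49*1/7 + 16/49*5/7 + 10/49*5/7 = 153/343
  d_3[1] = 23/49*4/7 + 16/49*1/7 + 10/49*1/7 = 118/343
  d_3[2] = 23/49*2/7 + 16/49*1/7 + 10/49*1/7 = 72/343
d_3 = (0=153/343, 1=118/343, 2=72/343)
  d_4[0] = 153/343*1/7 + 118/343*5/7 + 72/343*5/7 = 1103/2401
  d_4[1] = 153/343*4/7 + 118/343*1/7 + 72/343*1/7 = 802/2401
  d_4[2] = 153/343*2/7 + 118/343*1/7 + 72/343*1/7 = 496/2401
d_4 = (0=1103/2401, 1=802/2401, 2=496/2401)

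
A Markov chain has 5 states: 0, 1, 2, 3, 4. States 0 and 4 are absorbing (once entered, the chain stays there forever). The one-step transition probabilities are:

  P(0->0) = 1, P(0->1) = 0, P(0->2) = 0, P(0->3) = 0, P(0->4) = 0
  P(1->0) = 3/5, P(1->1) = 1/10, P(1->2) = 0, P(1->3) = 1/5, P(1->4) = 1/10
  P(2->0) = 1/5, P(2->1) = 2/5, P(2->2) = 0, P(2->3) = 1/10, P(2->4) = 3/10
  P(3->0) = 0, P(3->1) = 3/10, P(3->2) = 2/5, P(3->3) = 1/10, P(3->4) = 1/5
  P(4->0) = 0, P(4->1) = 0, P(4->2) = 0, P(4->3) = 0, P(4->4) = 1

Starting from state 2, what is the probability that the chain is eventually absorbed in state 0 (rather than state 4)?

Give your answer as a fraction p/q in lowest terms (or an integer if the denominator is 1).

Let a_i = P(absorbed in 0 | start in state i).
Boundary conditions: a_0 = 1, a_4 = 0.
For each transient state i, a_i = sum_j P(i->j) * a_j:
  a_1 = 3/5*a_0 + 1/10*a_1 + 0*a_2 + 1/5*a_3 + 1/10*a_4
  a_2 = 1/5*a_0 + 2/5*a_1 + 0*a_2 + 1/10*a_3 + 3/10*a_4
  a_3 = 0*a_0 + 3/10*a_1 + 2/5*a_2 + 1/10*a_3 + 1/5*a_4

Substituting a_0 = 1 and a_4 = 0, rearrange to (I - Q) a = r where r[i] = P(i -> 0):
  [9/10, 0, -1/5] . (a_1, a_2, a_3) = 3/5
  [-2/5, 1, -1/10] . (a_1, a_2, a_3) = 1/5
  [-3/10, -2/5, 9/10] . (a_1, a_2, a_3) = 0

Solving yields:
  a_1 = 266/341
  a_2 = 192/341
  a_3 = 174/341

Starting state is 2, so the absorption probability is a_2 = 192/341.

Answer: 192/341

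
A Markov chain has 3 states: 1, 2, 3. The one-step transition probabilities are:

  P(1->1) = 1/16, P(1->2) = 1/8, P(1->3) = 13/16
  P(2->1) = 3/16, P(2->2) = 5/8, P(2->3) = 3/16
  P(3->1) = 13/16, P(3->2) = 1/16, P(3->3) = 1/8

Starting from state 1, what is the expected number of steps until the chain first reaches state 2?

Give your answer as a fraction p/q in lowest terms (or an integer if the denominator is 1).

Let h_i = expected steps to first reach 2 from state i.
Boundary: h_2 = 0.
First-step equations for the other states:
  h_1 = 1 + 1/16*h_1 + 1/8*h_2 + 13/16*h_3
  h_3 = 1 + 13/16*h_1 + 1/16*h_2 + 1/8*h_3

Substituting h_2 = 0 and rearranging gives the linear system (I - Q) h = 1:
  [15/16, -13/16] . (h_1, h_3) = 1
  [-13/16, 7/8] . (h_1, h_3) = 1

Solving yields:
  h_1 = 432/41
  h_3 = 448/41

Starting state is 1, so the expected hitting time is h_1 = 432/41.

Answer: 432/41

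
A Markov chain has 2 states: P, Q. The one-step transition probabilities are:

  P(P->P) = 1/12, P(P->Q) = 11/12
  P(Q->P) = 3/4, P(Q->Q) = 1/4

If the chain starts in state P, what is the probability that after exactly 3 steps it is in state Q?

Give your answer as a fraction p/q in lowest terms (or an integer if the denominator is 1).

Answer: 77/108

Derivation:
Computing P^3 by repeated multiplication:
P^1 =
  P: [1/12, 11/12]
  Q: [3/4, 1/4]
P^2 =
  P: [25/36, 11/36]
  Q: [1/4, 3/4]
P^3 =
  P: [31/108, 77/108]
  Q: [7/12, 5/12]

(P^3)[P -> Q] = 77/108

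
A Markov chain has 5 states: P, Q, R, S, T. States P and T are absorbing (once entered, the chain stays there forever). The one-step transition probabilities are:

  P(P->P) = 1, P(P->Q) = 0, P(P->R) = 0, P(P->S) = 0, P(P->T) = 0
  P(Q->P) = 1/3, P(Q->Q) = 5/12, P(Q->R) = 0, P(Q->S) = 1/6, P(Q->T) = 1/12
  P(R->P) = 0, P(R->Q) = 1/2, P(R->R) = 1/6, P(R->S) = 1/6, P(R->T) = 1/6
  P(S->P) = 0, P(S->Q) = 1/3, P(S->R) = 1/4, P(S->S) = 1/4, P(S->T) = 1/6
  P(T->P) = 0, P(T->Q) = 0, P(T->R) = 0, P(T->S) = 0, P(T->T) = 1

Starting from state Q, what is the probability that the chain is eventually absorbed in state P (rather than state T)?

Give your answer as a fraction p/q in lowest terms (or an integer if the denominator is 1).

Answer: 42/59

Derivation:
Let a_i = P(absorbed in P | start in state i).
Boundary conditions: a_P = 1, a_T = 0.
For each transient state i, a_i = sum_j P(i->j) * a_j:
  a_Q = 1/3*a_P + 5/12*a_Q + 0*a_R + 1/6*a_S + 1/12*a_T
  a_R = 0*a_P + 1/2*a_Q + 1/6*a_R + 1/6*a_S + 1/6*a_T
  a_S = 0*a_P + 1/3*a_Q + 1/4*a_R + 1/4*a_S + 1/6*a_T

Substituting a_P = 1 and a_T = 0, rearrange to (I - Q) a = r where r[i] = P(i -> P):
  [7/12, 0, -1/6] . (a_Q, a_R, a_S) = 1/3
  [-1/2, 5/6, -1/6] . (a_Q, a_R, a_S) = 0
  [-1/3, -1/4, 3/4] . (a_Q, a_R, a_S) = 0

Solving yields:
  a_Q = 42/59
  a_R = 31/59
  a_S = 29/59

Starting state is Q, so the absorption probability is a_Q = 42/59.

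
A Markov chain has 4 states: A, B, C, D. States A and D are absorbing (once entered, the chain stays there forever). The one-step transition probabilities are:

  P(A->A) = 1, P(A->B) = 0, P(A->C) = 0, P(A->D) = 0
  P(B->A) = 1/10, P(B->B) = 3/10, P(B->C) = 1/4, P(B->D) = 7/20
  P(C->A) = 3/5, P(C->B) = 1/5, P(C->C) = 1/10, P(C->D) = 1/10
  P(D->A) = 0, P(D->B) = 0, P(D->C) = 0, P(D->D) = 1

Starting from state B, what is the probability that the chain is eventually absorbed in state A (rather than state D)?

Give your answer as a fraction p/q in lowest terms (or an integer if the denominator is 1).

Answer: 12/29

Derivation:
Let a_i = P(absorbed in A | start in state i).
Boundary conditions: a_A = 1, a_D = 0.
For each transient state i, a_i = sum_j P(i->j) * a_j:
  a_B = 1/10*a_A + 3/10*a_B + 1/4*a_C + 7/20*a_D
  a_C = 3/5*a_A + 1/5*a_B + 1/10*a_C + 1/10*a_D

Substituting a_A = 1 and a_D = 0, rearrange to (I - Q) a = r where r[i] = P(i -> A):
  [7/10, -1/4] . (a_B, a_C) = 1/10
  [-1/5, 9/10] . (a_B, a_C) = 3/5

Solving yields:
  a_B = 12/29
  a_C = 22/29

Starting state is B, so the absorption probability is a_B = 12/29.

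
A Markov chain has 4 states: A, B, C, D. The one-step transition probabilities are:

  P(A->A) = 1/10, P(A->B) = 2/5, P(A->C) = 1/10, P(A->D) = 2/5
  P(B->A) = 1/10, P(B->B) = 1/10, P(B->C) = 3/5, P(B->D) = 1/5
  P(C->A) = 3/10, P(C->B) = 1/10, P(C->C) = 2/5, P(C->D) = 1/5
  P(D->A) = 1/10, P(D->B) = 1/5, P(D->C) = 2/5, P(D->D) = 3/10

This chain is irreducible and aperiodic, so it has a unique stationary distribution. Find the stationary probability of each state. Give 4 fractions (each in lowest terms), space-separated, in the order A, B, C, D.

Answer: 104/589 211/1178 451/1178 154/589

Derivation:
The stationary distribution satisfies pi = pi * P, i.e.:
  pi_A = 1/10*pi_A + 1/10*pi_B + 3/10*pi_C + 1/10*pi_D
  pi_B = 2/5*pi_A + 1/10*pi_B + 1/10*pi_C + 1/5*pi_D
  pi_C = 1/10*pi_A + 3/5*pi_B + 2/5*pi_C + 2/5*pi_D
  pi_D = 2/5*pi_A + 1/5*pi_B + 1/5*pi_C + 3/10*pi_D
with normalization: pi_A + pi_B + pi_C + pi_D = 1.

Using the first 3 balance equations plus normalization, the linear system A*pi = b is:
  [-9/10, 1/10, 3/10, 1/10] . pi = 0
  [2/5, -9/10, 1/10, 1/5] . pi = 0
  [1/10, 3/5, -3/5, 2/5] . pi = 0
  [1, 1, 1, 1] . pi = 1

Solving yields:
  pi_A = 104/589
  pi_B = 211/1178
  pi_C = 451/1178
  pi_D = 154/589

Verification (pi * P):
  104/589*1/10 + 211/1178*1/10 + 451/1178*3/10 + 154/589*1/10 = 104/589 = pi_A  (ok)
  104/589*2/5 + 211/1178*1/10 + 451/1178*1/10 + 154/589*1/5 = 211/1178 = pi_B  (ok)
  104/589*1/10 + 211/1178*3/5 + 451/1178*2/5 + 154/589*2/5 = 451/1178 = pi_C  (ok)
  104/589*2/5 + 211/1178*1/5 + 451/1178*1/5 + 154/589*3/10 = 154/589 = pi_D  (ok)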